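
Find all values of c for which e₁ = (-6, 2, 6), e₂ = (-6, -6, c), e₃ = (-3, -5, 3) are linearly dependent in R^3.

The vectors are dependent exactly when the determinant of the matrix with rows e₁, e₂, e₃ vanishes.
The determinant works out to 216 - 36*c.
Setting this to zero gives c = 6.

c = 6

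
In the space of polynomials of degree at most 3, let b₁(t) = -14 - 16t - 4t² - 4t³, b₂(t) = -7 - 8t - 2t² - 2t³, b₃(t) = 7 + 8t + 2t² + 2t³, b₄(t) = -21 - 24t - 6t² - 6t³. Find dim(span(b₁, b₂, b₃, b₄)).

dim = 1

Use coordinates relative to {1, t, …, t³}.
Form the matrix with b₁, b₂, b₃, b₄ as columns and reduce.
The echelon form has 1 nonzero row, so the rank is 1.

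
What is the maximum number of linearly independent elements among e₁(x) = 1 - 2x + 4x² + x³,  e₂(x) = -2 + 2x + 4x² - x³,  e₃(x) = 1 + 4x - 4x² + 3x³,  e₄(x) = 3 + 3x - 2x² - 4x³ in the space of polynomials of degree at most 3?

4

Pass to coordinate vectors with respect to the basis {1, x, …, x³}.
Apply Gaussian elimination to the matrix whose rows are e₁, e₂, e₃, e₄.
The echelon form has 4 nonzero rows, so the rank is 4.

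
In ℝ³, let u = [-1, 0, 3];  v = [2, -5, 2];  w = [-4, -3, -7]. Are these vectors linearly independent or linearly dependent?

Form the 3×3 matrix with these as columns; its determinant is -119.
A nonzero determinant means the columns are linearly independent.

linearly independent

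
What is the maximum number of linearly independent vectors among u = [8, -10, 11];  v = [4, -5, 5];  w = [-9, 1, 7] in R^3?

3

Apply Gaussian elimination to the matrix whose rows are u, v, w.
The echelon form has 3 nonzero rows, so the rank is 3.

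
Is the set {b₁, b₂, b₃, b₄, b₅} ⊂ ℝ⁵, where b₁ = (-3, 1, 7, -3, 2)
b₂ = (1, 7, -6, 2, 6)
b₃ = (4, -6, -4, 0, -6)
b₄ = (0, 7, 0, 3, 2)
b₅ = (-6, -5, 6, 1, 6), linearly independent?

Row-reduce the matrix whose columns are b₁, b₂, b₃, b₄, b₅.
The reduction yields 5 nonzero rows, so the rank is 5.
Since rank = 5 (the number of vectors), the set is linearly independent.

linearly independent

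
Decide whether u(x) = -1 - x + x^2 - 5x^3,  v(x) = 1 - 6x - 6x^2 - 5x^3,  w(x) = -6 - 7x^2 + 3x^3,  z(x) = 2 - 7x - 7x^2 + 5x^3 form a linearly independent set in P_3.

linearly independent

Write each element as a coordinate vector in ℝ⁴ using {1, x, …, x^3}.
The matrix [u|v|w|z] has determinant -1195.
A nonzero determinant means the columns are linearly independent.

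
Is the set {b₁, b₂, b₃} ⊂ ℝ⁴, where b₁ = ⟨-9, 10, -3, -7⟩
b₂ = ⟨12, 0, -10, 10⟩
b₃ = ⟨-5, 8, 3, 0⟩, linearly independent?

Row-reduce the matrix whose columns are b₁, b₂, b₃.
The reduction yields 3 nonzero rows, so the rank is 3.
Since rank = 3 (the number of vectors), the set is linearly independent.

linearly independent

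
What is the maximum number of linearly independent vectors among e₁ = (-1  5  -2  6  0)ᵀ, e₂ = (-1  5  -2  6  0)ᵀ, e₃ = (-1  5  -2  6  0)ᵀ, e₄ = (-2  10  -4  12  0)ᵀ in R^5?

1

Put the 5×4 matrix [e₁|e₂|e₃|e₄] into echelon form.
Exactly 1 pivot survives; hence the rank is 1.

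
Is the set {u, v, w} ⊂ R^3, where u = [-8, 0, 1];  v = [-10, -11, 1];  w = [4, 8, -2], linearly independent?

linearly independent

The matrix [u|v|w] has determinant -148.
A nonzero determinant means the columns are linearly independent.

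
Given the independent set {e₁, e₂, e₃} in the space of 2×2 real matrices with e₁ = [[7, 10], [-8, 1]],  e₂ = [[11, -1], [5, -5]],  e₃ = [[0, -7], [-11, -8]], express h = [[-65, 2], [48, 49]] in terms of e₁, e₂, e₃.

h = -3e₁ - 4e₂ - 4e₃

Take coordinate vectors relative to {E₁₁, E₁₂, E₂₁, E₂₂}.
Set up the augmented matrix [e₁ | e₂ | e₃ | h] and row-reduce.
Row-reducing the augmented matrix gives the unique coefficients (α₁, α₂, α₃) = (-3, -4, -4).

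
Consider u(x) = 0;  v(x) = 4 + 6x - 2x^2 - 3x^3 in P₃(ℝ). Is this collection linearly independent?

linearly dependent

Take coordinates with respect to the standard basis {1, x, …, x^3}.
One of the vectors is the zero vector, so the set is linearly dependent.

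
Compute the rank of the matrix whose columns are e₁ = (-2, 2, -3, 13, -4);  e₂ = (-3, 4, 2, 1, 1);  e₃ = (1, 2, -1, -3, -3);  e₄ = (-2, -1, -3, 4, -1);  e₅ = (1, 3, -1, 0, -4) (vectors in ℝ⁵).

rank 4

Apply Gaussian elimination to the matrix whose rows are e₁, e₂, e₃, e₄, e₅.
The echelon form has 4 nonzero rows, so the rank is 4.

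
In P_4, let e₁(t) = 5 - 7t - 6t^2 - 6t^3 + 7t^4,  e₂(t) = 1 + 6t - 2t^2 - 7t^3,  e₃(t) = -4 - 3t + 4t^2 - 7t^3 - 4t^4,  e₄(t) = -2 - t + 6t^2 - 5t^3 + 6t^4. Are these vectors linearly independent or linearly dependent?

linearly independent

Write each element as a coordinate vector in ℝ⁵ using {1, t, …, t^4}.
Place the vectors as rows of a 4×5 matrix and reduce to echelon form.
The reduction yields 4 nonzero rows, so the rank is 4.
Since rank = 4 (the number of vectors), the set is linearly independent.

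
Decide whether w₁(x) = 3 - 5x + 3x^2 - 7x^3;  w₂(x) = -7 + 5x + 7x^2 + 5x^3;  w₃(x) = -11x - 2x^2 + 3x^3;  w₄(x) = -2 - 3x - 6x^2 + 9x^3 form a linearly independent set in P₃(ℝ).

linearly independent

Write each element as a coordinate vector in ℝ⁴ using {1, x, …, x^3}.
Form the 4×4 matrix with these as columns; its determinant is 72.
A nonzero determinant means the columns are linearly independent.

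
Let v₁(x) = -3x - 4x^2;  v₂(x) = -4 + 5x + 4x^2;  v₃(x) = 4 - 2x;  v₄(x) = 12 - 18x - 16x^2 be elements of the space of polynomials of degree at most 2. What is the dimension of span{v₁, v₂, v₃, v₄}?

Use coordinates relative to {1, x, x^2}.
Put the 3×4 matrix [v₁|v₂|v₃|v₄] into echelon form.
Reduction leaves 2 leading entries, giving rank 2.
(With 4 elements in a 3-dimensional space the rank is at most 3.)

dim = 2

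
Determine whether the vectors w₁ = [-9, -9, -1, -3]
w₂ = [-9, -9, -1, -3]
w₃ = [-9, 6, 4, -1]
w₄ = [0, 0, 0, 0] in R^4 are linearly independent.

One of the vectors is the zero vector, so the set is linearly dependent.

linearly dependent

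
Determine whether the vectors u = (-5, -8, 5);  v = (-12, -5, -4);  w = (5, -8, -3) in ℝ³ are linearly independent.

linearly independent

Place the vectors as rows of a 3×3 matrix and reduce to echelon form.
The reduction yields 3 nonzero rows, so the rank is 3.
Since rank = 3 (the number of vectors), the set is linearly independent.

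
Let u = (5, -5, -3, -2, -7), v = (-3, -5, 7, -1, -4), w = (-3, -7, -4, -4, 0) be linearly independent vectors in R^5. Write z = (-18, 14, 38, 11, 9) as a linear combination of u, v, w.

Set up the augmented matrix [u | v | w | z] and row-reduce.
The system has the unique solution (α₁, α₂, α₃) = (-3, 3, -2).

z = -3u + 3v - 2w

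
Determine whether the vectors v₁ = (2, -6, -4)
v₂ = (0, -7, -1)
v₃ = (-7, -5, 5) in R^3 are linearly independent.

linearly independent

Row-reduce the matrix whose columns are v₁, v₂, v₃.
The reduction yields 3 nonzero rows, so the rank is 3.
Since rank = 3 (the number of vectors), the set is linearly independent.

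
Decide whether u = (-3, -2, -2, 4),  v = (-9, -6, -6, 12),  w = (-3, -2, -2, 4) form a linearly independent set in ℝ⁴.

Row-reduce the matrix whose columns are u, v, w.
The reduction yields 1 nonzero row, so the rank is 1.
Since rank 1 < 3, the set is linearly dependent.

linearly dependent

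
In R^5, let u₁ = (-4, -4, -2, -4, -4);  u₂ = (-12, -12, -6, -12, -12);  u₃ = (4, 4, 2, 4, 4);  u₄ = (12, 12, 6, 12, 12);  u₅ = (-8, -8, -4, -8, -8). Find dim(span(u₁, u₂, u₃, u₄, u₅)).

Apply Gaussian elimination to the matrix whose rows are u₁, u₂, u₃, u₄, u₅.
The echelon form has 1 nonzero row, so the rank is 1.

1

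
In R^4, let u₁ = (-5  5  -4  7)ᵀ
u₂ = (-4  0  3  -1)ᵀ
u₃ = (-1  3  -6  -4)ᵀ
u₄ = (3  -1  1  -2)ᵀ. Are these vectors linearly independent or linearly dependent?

linearly independent

The matrix [u₁|u₂|u₃|u₄] has determinant 342.
A nonzero determinant means the columns are linearly independent.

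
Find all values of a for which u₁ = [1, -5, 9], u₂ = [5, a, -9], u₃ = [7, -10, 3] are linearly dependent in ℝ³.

a = -5/2

The vectors are dependent exactly when the determinant of the matrix with rows u₁, u₂, u₃ vanishes.
The determinant works out to -60*a - 150.
Setting this to zero gives a = -5/2.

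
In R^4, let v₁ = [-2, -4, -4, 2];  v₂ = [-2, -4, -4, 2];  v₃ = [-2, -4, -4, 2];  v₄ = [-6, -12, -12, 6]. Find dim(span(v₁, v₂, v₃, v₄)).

Put the 4×4 matrix [v₁|v₂|v₃|v₄] into echelon form.
The echelon form has 1 nonzero row, so the rank is 1.

dim = 1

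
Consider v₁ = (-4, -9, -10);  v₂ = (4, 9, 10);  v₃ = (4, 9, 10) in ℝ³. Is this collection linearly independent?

linearly dependent

Two of the vectors are equal, giving an immediate dependence.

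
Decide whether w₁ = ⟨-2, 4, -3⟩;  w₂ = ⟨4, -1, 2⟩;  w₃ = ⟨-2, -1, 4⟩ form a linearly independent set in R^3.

linearly independent

The matrix [w₁|w₂|w₃] has determinant -58.
A nonzero determinant means the columns are linearly independent.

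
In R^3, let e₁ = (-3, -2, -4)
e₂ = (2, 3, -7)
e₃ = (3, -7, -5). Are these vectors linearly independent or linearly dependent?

The matrix [e₁|e₂|e₃] has determinant 306.
A nonzero determinant means the columns are linearly independent.

linearly independent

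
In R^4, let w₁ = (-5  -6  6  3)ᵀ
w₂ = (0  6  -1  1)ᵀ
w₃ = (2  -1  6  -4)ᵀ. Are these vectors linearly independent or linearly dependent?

linearly independent

Row-reduce the matrix whose columns are w₁, w₂, w₃.
The reduction yields 3 nonzero rows, so the rank is 3.
Since rank = 3 (the number of vectors), the set is linearly independent.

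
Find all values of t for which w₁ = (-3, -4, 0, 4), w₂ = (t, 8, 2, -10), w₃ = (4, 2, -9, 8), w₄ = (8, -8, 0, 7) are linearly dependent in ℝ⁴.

The vectors are dependent exactly when the determinant of the matrix with rows w₁, w₂, w₃, w₄ vanishes.
Expanding, det = 36*t - 84.
This vanishes exactly when t = 7/3.

t = 7/3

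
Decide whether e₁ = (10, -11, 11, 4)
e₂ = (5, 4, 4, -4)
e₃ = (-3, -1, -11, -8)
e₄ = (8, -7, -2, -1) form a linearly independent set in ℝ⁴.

Row-reduce the matrix whose columns are e₁, e₂, e₃, e₄.
The reduction yields 4 nonzero rows, so the rank is 4.
Since rank = 4 (the number of vectors), the set is linearly independent.

linearly independent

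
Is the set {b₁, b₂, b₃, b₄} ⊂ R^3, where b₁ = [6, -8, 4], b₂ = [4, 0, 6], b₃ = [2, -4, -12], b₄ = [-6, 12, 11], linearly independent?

linearly dependent

There are 4 vectors in a 3-dimensional space, so they cannot be linearly independent.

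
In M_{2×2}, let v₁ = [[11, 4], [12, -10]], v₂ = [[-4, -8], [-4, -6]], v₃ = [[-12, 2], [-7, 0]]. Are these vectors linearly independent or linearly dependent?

linearly independent

Write each element as a coordinate vector in ℝ⁴ using {E₁₁, E₁₂, E₂₁, E₂₂}.
Row-reduce the matrix whose columns are v₁, v₂, v₃.
The reduction yields 3 nonzero rows, so the rank is 3.
Since rank = 3 (the number of vectors), the set is linearly independent.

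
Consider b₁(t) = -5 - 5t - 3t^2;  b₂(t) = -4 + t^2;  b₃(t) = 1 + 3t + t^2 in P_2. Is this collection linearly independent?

linearly independent

Write each element as a coordinate vector in ℝ³ using {1, t, t^2}.
Form the 3×3 matrix with these as columns; its determinant is 26.
A nonzero determinant means the columns are linearly independent.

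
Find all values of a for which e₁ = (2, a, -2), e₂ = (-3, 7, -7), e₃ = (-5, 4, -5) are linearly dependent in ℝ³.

Place the vectors as rows of a 3×3 matrix; dependence ⇔ determinant zero.
Expanding, det = 20*a - 60.
Setting this to zero gives a = 3.

a = 3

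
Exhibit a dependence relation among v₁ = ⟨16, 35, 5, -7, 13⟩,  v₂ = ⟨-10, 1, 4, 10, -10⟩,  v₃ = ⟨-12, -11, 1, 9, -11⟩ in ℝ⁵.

Solve the homogeneous system with v₁, v₂, v₃ as columns by row-reducing the coefficient matrix.
One solution (up to scaling) is (1, -2, 3).

v₁ - 2v₂ + 3v₃ = 0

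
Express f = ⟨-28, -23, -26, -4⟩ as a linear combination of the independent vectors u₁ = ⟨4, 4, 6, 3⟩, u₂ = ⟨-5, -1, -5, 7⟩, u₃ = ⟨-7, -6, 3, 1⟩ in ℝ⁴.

Write f = c₁u₁ + … + c₃u₃ and equate components.
Back-substitution yields (c₁, c₂, c₃) = (-4, 1, 1).

f = -4u₁ + u₂ + u₃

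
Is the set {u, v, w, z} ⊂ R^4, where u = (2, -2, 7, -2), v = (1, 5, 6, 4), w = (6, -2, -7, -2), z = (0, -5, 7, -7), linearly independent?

linearly independent

Form the 4×4 matrix with these as columns; its determinant is 936.
A nonzero determinant means the columns are linearly independent.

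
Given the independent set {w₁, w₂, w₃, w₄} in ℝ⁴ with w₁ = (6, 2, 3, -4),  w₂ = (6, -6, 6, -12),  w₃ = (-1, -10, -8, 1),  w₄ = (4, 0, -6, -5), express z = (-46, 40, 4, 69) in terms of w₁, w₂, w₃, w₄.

z = -2w₁ - 4w₂ - 2w₃ - 3w₄

Write z = c₁w₁ + … + c₄w₄ and equate components.
Back-substitution yields (c₁, …, c₄) = (-2, -4, -2, -3).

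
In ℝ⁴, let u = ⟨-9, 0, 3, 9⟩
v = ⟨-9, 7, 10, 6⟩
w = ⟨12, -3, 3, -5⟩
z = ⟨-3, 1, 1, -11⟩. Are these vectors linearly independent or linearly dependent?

Row-reduce the matrix whose columns are u, v, w, z.
The reduction yields 4 nonzero rows, so the rank is 4.
Since rank = 4 (the number of vectors), the set is linearly independent.

linearly independent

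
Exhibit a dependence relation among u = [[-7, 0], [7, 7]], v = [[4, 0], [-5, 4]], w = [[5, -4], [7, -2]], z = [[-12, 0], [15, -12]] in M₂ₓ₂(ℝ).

3v + z = 0

Take coordinates with respect to {E₁₁, E₁₂, E₂₁, E₂₂}.
Solve the homogeneous system with u, v, w, z as columns by row-reducing the coefficient matrix.
The free variable yields coefficients (0, 3, 0, 1) (any nonzero multiple also works).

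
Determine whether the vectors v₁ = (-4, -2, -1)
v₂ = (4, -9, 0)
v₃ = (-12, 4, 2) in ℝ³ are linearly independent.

Place the vectors as rows of a 3×3 matrix and reduce to echelon form.
The reduction yields 3 nonzero rows, so the rank is 3.
Since rank = 3 (the number of vectors), the set is linearly independent.

linearly independent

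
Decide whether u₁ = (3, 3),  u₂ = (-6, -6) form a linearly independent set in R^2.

Form the 2×2 matrix with these as columns; its determinant is 0.
A zero determinant means the columns are linearly dependent.
Indeed 2u₁ + u₂ = 0.

linearly dependent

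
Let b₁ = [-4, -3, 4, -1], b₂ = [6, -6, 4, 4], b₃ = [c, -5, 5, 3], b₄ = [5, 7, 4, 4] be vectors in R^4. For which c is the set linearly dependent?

c = 17/5

The vectors are dependent exactly when the determinant of the matrix with rows b₁, b₂, b₃, b₄ vanishes.
Expanding, det = 260*c - 884.
Solving 260*c - 884 = 0 yields c = 17/5.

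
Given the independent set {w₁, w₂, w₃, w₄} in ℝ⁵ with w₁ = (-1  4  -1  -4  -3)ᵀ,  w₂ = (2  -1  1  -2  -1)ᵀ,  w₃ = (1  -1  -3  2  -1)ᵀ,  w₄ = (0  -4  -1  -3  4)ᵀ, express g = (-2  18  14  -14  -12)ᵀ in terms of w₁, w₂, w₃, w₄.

g = 2w₁ + 2w₂ - 4w₃ - 2w₄

Since w₁, w₂, w₃, w₄ are independent, the coefficients expressing g are uniquely determined by a linear system.
Row-reducing the augmented matrix gives the unique coefficients (a₁, …, a₄) = (2, 2, -4, -2).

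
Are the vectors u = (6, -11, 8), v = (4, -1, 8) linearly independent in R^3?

Row-reduce the matrix whose columns are u, v.
The reduction yields 2 nonzero rows, so the rank is 2.
Since rank = 2 (the number of vectors), the set is linearly independent.

linearly independent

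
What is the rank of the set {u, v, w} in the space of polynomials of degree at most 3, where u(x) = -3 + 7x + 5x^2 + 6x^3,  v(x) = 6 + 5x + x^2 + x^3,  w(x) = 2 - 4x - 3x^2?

Use coordinates relative to {1, x, …, x^3}.
Form the matrix with u, v, w as columns and reduce.
Reduction leaves 3 leading entries, giving rank 3.

rank 3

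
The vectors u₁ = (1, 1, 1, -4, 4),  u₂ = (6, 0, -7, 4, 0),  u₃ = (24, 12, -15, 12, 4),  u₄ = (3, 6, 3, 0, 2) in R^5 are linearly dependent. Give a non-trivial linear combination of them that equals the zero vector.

3u₂ - u₃ + 2u₄ = 0

Set up α₁u₁ + … + α₄u₄ = 0 and solve the homogeneous system.
A generator of the null space is (0, 3, -1, 2).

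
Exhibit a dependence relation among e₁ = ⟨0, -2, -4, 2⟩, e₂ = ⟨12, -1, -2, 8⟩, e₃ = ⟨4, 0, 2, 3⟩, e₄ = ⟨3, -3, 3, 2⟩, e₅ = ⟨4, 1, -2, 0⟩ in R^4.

e₁ - e₂ + 2e₃ + e₅ = 0

Set up α₁e₁ + … + α₅e₅ = 0 and solve the homogeneous system.
A generator of the null space is (1, -1, 2, 0, 1).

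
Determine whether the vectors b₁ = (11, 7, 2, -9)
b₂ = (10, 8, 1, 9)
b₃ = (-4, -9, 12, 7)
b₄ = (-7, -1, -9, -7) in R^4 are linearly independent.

linearly independent

Place the vectors as rows of a 4×4 matrix and reduce to echelon form.
The reduction yields 4 nonzero rows, so the rank is 4.
Since rank = 4 (the number of vectors), the set is linearly independent.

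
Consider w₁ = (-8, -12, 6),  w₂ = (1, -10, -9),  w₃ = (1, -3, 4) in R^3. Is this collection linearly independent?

linearly independent

Row-reduce the matrix whose columns are w₁, w₂, w₃.
The reduction yields 3 nonzero rows, so the rank is 3.
Since rank = 3 (the number of vectors), the set is linearly independent.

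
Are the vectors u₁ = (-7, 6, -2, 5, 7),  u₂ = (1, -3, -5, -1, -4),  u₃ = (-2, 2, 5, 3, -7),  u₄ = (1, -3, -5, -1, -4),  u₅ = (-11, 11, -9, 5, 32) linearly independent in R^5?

linearly dependent

Two of the vectors are equal, giving an immediate dependence.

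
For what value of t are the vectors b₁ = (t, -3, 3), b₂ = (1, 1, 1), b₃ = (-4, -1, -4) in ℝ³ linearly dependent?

t = 3

The set is linearly dependent precisely when det[b₁; b₂; b₃] = 0.
The determinant works out to 9 - 3*t.
Solving 9 - 3*t = 0 yields t = 3.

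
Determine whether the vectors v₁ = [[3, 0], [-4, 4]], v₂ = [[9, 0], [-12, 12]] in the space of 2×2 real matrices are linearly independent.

linearly dependent

Take coordinates with respect to the standard basis {E₁₁, E₁₂, E₂₁, E₂₂}.
Place the vectors as rows of a 2×4 matrix and reduce to echelon form.
The reduction yields 1 nonzero row, so the rank is 1.
Since rank 1 < 2, the set is linearly dependent.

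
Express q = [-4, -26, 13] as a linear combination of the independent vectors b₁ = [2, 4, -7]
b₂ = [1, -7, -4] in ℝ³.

q = -3b₁ + 2b₂

Since b₁, b₂ are independent, the coefficients expressing q are uniquely determined by a linear system.
Back-substitution yields (α₁, α₂) = (-3, 2).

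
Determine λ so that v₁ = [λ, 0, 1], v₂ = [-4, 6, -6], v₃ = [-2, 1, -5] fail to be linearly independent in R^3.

Dependence holds iff the 3×3 matrix [v₁ v₂ v₃] is singular.
The determinant works out to 8 - 24*λ.
This vanishes exactly when λ = 1/3.

λ = 1/3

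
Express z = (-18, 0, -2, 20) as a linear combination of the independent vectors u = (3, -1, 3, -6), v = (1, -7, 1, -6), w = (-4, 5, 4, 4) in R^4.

Since u, v, w are independent, the coefficients expressing z are uniquely determined by a linear system.
The system has the unique solution (α₁, α₂, α₃) = (-4, 2, 2).

z = -4u + 2v + 2w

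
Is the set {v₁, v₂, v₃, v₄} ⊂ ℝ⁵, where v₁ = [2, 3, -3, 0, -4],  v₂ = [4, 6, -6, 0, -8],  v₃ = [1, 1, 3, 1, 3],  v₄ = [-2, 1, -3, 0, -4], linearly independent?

One vector is a scalar multiple of another, so the set is dependent.

linearly dependent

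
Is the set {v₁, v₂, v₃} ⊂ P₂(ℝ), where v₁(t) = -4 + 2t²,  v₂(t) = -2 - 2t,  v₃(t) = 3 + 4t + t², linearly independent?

linearly independent

Take coordinates with respect to the standard basis {1, t, t²}.
The matrix [v₁|v₂|v₃] has determinant 4.
A nonzero determinant means the columns are linearly independent.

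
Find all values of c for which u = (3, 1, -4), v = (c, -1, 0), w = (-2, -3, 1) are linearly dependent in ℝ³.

c = -5/11

The set is linearly dependent precisely when det[u; v; w] = 0.
Cofactor expansion gives det = 11*c + 5.
This vanishes exactly when c = -5/11.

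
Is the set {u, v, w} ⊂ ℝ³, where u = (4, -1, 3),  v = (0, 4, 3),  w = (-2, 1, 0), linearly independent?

linearly independent

The matrix [u|v|w] has determinant 18.
A nonzero determinant means the columns are linearly independent.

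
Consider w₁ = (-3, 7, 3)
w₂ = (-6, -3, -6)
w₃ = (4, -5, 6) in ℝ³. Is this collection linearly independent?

linearly independent

The matrix [w₁|w₂|w₃] has determinant 354.
A nonzero determinant means the columns are linearly independent.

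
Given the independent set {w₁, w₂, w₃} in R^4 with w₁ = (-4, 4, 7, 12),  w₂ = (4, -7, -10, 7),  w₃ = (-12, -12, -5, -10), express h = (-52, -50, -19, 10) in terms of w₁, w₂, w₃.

h = 3w₁ + 2w₂ + 4w₃

Since w₁, w₂, w₃ are independent, the coefficients expressing h are uniquely determined by a linear system.
Row-reducing the augmented matrix gives the unique coefficients (a₁, a₂, a₃) = (3, 2, 4).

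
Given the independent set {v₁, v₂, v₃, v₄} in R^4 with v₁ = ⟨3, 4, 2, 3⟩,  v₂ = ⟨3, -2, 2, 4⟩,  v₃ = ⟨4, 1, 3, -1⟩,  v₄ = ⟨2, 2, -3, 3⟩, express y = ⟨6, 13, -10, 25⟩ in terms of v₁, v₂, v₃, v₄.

Set up the augmented matrix [v₁ | v₂ | v₃ | v₄ | y] and row-reduce.
Back-substitution yields (c₁, …, c₄) = (3, 1, -3, 3).

y = 3v₁ + v₂ - 3v₃ + 3v₄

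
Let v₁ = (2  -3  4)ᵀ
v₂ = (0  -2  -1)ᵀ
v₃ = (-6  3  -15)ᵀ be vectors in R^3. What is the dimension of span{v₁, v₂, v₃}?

Row-reduce the 3×3 matrix with these as rows.
The echelon form has 2 nonzero rows, so the rank is 2.

dim = 2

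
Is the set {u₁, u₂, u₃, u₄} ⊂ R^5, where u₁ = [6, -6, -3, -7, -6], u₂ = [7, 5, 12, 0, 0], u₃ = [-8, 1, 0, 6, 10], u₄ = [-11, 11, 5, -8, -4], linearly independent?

linearly independent

Place the vectors as rows of a 4×5 matrix and reduce to echelon form.
The reduction yields 4 nonzero rows, so the rank is 4.
Since rank = 4 (the number of vectors), the set is linearly independent.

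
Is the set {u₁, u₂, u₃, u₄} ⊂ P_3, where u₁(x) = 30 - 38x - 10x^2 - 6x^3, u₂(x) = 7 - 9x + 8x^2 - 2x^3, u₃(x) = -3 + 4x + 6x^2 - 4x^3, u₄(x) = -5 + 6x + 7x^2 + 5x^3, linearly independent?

linearly dependent

Write each element as a coordinate vector in ℝ⁴ using {1, x, …, x^3}.
Row-reduce the matrix whose columns are u₁, u₂, u₃, u₄.
The reduction yields 3 nonzero rows, so the rank is 3.
Since rank 3 < 4, the set is linearly dependent.
Indeed u₁ - 2u₂ + 2u₃ + 2u₄ = 0.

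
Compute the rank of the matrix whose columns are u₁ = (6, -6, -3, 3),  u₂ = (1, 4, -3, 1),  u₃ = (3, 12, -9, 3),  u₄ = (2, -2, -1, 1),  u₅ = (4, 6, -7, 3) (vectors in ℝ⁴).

Apply Gaussian elimination to the matrix whose rows are u₁, u₂, u₃, u₄, u₅.
Reduction leaves 2 leading entries, giving rank 2.
(With 5 elements in a 4-dimensional space the rank is at most 4.)

rank 2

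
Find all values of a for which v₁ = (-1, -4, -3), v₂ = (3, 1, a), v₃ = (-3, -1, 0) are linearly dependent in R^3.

a = 0

The set is linearly dependent precisely when det[v₁; v₂; v₃] = 0.
Expanding, det = 11*a.
Setting this to zero gives a = 0.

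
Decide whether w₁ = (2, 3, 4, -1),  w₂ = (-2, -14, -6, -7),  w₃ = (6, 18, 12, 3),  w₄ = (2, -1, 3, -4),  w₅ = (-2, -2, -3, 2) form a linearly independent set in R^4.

There are 5 vectors in a 4-dimensional space, so they cannot be linearly independent.

linearly dependent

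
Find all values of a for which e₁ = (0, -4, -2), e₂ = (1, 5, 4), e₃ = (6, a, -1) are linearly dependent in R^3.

a = -20

The set is linearly dependent precisely when det[e₁; e₂; e₃] = 0.
Cofactor expansion gives det = -2*a - 40.
Solving -2*a - 40 = 0 yields a = -20.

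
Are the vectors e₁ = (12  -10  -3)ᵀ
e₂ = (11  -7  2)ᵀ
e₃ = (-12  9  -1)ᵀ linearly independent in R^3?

Form the 3×3 matrix with these as columns; its determinant is -47.
A nonzero determinant means the columns are linearly independent.

linearly independent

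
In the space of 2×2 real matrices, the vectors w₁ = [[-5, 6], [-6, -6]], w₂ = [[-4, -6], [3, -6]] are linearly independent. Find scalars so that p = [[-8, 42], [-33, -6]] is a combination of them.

p = 4w₁ - 3w₂

Take coordinate vectors relative to {E₁₁, E₁₂, E₂₁, E₂₂}.
Solve the system with w₁, w₂ as columns and p as the right-hand side.
Row-reducing the augmented matrix gives the unique coefficients (a₁, a₂) = (4, -3).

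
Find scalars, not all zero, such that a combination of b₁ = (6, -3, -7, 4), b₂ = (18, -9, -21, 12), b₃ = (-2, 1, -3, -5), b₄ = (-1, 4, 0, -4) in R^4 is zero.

3b₁ - b₂ = 0

Solve the homogeneous system with b₁, b₂, b₃, b₄ as columns by row-reducing the coefficient matrix.
One solution (up to scaling) is (3, -1, 0, 0).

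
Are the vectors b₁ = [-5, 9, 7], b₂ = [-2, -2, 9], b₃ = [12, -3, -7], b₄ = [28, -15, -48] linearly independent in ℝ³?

linearly dependent

There are 4 vectors in a 3-dimensional space, so they cannot be linearly independent.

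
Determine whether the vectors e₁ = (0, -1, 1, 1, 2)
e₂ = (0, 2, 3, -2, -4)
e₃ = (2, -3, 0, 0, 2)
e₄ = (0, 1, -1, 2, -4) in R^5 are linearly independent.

linearly independent

Place the vectors as rows of a 4×5 matrix and reduce to echelon form.
The reduction yields 4 nonzero rows, so the rank is 4.
Since rank = 4 (the number of vectors), the set is linearly independent.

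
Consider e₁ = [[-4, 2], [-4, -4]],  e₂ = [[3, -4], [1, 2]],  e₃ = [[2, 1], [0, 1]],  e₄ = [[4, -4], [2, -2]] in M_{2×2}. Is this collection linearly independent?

Take coordinates with respect to the standard basis {E₁₁, E₁₂, E₂₁, E₂₂}.
Form the 4×4 matrix with these as columns; its determinant is 180.
A nonzero determinant means the columns are linearly independent.

linearly independent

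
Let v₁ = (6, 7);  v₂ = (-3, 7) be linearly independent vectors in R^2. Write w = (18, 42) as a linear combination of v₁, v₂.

w = 4v₁ + 2v₂

Solve the system with v₁, v₂ as columns and w as the right-hand side.
Row-reducing the augmented matrix gives the unique coefficients (a₁, a₂) = (4, 2).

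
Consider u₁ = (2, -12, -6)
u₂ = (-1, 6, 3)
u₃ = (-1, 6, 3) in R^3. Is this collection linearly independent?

Place the vectors as rows of a 3×3 matrix and reduce to echelon form.
The reduction yields 1 nonzero row, so the rank is 1.
Since rank 1 < 3, the set is linearly dependent.
Indeed u₁ + 2u₂ = 0.

linearly dependent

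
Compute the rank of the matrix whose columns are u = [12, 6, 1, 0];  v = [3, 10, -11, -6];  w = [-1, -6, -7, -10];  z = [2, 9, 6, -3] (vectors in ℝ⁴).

4

Row-reduce the 4×4 matrix with these as rows.
The echelon form has 4 nonzero rows, so the rank is 4.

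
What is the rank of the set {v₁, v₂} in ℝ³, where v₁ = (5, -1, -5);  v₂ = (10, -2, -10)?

1

Row-reduce the 2×3 matrix with these as rows.
The echelon form has 1 nonzero row, so the rank is 1.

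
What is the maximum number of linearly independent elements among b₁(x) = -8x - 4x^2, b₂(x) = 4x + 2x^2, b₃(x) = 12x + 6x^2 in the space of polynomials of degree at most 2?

1

Represent each element by its coordinate vector in ℝ³.
Form the matrix with b₁, b₂, b₃ as columns and reduce.
Exactly 1 pivot survives; hence the rank is 1.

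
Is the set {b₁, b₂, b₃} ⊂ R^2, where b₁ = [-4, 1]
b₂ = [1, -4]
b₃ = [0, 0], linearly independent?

linearly dependent

There are 3 vectors in a 2-dimensional space, so they cannot be linearly independent.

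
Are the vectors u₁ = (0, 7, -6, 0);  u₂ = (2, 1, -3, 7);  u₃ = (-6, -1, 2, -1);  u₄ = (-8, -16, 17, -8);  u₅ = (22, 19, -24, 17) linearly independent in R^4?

linearly dependent

There are 5 vectors in a 4-dimensional space, so they cannot be linearly independent.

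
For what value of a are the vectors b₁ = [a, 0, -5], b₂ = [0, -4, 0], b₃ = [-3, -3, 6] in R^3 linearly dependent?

a = 5/2

Place the vectors as rows of a 3×3 matrix; dependence ⇔ determinant zero.
Expanding, det = 60 - 24*a.
Setting this to zero gives a = 5/2.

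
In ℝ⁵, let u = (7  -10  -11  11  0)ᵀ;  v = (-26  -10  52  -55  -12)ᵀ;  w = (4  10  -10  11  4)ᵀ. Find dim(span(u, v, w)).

2

Row-reduce the 3×5 matrix with these as rows.
There are 2 pivot columns, so rank = 2.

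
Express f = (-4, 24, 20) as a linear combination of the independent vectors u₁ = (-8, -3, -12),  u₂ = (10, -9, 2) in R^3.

f = -2u₁ - 2u₂

Since u₁, u₂ are independent, the coefficients expressing f are uniquely determined by a linear system.
Row-reducing the augmented matrix gives the unique coefficients (α₁, α₂) = (-2, -2).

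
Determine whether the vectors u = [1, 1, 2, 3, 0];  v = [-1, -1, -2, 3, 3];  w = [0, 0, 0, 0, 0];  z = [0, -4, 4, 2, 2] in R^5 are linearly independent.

One of the vectors is the zero vector, so the set is linearly dependent.

linearly dependent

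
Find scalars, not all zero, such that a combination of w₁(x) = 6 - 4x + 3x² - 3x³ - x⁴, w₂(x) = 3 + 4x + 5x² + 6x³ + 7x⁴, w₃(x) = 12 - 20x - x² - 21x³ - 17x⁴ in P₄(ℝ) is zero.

Pass to coordinate vectors relative to the basis {1, x, …, x⁴}.
Write the vectors as columns of a matrix and find a nonzero vector in its null space.
One solution (up to scaling) is (3, -2, -1).

3w₁ - 2w₂ - w₃ = 0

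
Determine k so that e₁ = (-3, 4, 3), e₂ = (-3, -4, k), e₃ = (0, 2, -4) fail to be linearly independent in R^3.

Place the vectors as rows of a 3×3 matrix; dependence ⇔ determinant zero.
Cofactor expansion gives det = 6*k - 114.
Setting this to zero gives k = 19.

k = 19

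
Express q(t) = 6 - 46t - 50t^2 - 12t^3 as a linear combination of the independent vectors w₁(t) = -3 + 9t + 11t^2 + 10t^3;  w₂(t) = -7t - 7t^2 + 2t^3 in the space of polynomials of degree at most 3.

Take coordinate vectors relative to {1, t, …, t^3}.
Set up the augmented matrix [w₁ | w₂ | q] and row-reduce.
The system has the unique solution (α₁, α₂) = (-2, 4).

q = -2w₁ + 4w₂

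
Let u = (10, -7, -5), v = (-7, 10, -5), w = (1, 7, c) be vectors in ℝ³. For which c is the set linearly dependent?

Dependence holds iff the 3×3 matrix [u v w] is singular.
The determinant works out to 51*c + 680.
This vanishes exactly when c = -40/3.

c = -40/3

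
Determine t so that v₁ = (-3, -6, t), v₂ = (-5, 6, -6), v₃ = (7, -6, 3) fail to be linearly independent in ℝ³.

t = 18

Place the vectors as rows of a 3×3 matrix; dependence ⇔ determinant zero.
Expanding, det = 216 - 12*t.
Solving 216 - 12*t = 0 yields t = 18.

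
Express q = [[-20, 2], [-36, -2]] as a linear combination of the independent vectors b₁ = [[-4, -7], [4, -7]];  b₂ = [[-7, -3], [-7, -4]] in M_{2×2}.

Identify each element with its coordinate vector in ℝ⁴ via {E₁₁, E₁₂, E₂₁, E₂₂}.
Since b₁, b₂ are independent, the coefficients expressing q are uniquely determined by a linear system.
Back-substitution yields (a₁, a₂) = (-2, 4).

q = -2b₁ + 4b₂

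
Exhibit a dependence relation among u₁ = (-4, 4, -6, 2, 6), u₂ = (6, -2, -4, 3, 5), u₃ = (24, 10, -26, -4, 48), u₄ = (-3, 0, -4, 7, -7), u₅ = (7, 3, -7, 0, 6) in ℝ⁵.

Row-reduce the matrix with u₁, u₂, u₃, u₄, u₅ as columns; the null space gives the coefficients.
The free variable yields coefficients (2, 2, -1, -2, 2) (any nonzero multiple also works).

2u₁ + 2u₂ - u₃ - 2u₄ + 2u₅ = 0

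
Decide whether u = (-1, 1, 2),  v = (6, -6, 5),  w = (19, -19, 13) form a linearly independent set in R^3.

linearly dependent

Form the 3×3 matrix with these as columns; its determinant is 0.
A zero determinant means the columns are linearly dependent.
Indeed u - 3v + w = 0.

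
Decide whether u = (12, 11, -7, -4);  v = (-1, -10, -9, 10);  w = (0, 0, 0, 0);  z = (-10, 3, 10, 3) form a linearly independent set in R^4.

linearly dependent

One of the vectors is the zero vector, so the set is linearly dependent.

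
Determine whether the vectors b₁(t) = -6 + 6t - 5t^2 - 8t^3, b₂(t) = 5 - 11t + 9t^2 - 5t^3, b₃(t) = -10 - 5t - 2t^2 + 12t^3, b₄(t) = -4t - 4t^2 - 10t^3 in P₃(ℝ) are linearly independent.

linearly independent

Take coordinates with respect to the standard basis {1, t, …, t^3}.
Row-reduce the matrix whose columns are b₁, b₂, b₃, b₄.
The reduction yields 4 nonzero rows, so the rank is 4.
Since rank = 4 (the number of vectors), the set is linearly independent.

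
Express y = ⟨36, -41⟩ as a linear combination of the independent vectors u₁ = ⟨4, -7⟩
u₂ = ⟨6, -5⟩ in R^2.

Solve the system with u₁, u₂ as columns and y as the right-hand side.
The system has the unique solution (c₁, c₂) = (3, 4).

y = 3u₁ + 4u₂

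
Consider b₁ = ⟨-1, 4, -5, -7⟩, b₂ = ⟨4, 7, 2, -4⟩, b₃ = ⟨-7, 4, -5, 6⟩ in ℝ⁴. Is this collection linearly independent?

linearly independent

Place the vectors as rows of a 3×4 matrix and reduce to echelon form.
The reduction yields 3 nonzero rows, so the rank is 3.
Since rank = 3 (the number of vectors), the set is linearly independent.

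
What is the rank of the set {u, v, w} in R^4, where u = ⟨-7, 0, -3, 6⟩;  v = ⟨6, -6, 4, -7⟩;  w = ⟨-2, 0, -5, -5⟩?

rank 3

Put the 4×3 matrix [u|v|w] into echelon form.
Reduction leaves 3 leading entries, giving rank 3.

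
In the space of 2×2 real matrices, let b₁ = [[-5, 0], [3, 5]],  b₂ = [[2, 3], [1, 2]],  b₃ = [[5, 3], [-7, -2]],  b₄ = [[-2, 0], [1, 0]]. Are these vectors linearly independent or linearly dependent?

Write each element as a coordinate vector in ℝ⁴ using {E₁₁, E₁₂, E₂₁, E₂₂}.
Row-reduce the matrix whose columns are b₁, b₂, b₃, b₄.
The reduction yields 4 nonzero rows, so the rank is 4.
Since rank = 4 (the number of vectors), the set is linearly independent.

linearly independent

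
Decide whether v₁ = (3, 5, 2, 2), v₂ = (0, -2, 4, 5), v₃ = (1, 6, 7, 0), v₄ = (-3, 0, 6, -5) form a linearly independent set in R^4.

Place the vectors as rows of a 4×4 matrix and reduce to echelon form.
The reduction yields 4 nonzero rows, so the rank is 4.
Since rank = 4 (the number of vectors), the set is linearly independent.

linearly independent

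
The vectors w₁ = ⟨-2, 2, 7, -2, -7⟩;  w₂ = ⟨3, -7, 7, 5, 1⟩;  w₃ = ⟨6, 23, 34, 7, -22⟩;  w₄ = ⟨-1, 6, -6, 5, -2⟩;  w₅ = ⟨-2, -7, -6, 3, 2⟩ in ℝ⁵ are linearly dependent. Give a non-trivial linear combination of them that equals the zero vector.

2w₁ + 2w₂ - w₃ + 2w₄ - 3w₅ = 0

Write the vectors as columns of a matrix and find a nonzero vector in its null space.
A generator of the null space is (2, 2, -1, 2, -3).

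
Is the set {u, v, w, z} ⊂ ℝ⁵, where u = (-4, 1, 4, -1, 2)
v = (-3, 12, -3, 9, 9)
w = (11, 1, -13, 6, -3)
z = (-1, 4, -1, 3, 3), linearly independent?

linearly dependent

Row-reduce the matrix whose columns are u, v, w, z.
The reduction yields 2 nonzero rows, so the rank is 2.
Since rank 2 < 4, the set is linearly dependent.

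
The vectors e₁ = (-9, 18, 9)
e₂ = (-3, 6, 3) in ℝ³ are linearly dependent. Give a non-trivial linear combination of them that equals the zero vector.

e₁ - 3e₂ = 0

Row-reduce the matrix with e₁, e₂ as columns; the null space gives the coefficients.
One solution (up to scaling) is (1, -3).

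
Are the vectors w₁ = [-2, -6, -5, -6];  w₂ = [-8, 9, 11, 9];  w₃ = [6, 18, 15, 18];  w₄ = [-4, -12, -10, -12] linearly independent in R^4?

One vector is a scalar multiple of another, so the set is dependent.

linearly dependent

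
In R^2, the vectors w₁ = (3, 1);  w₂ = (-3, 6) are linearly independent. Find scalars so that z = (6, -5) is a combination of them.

z = w₁ - w₂

Write z = c₁w₁ + c₂w₂ and equate components.
Back-substitution yields (c₁, c₂) = (1, -1).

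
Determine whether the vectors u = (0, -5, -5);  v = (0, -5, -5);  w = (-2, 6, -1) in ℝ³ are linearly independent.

linearly dependent

Two of the vectors are equal, giving an immediate dependence.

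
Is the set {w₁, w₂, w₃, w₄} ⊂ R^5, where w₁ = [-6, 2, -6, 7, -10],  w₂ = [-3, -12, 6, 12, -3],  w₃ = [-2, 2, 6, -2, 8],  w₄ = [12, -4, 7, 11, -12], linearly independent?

linearly independent

Row-reduce the matrix whose columns are w₁, w₂, w₃, w₄.
The reduction yields 4 nonzero rows, so the rank is 4.
Since rank = 4 (the number of vectors), the set is linearly independent.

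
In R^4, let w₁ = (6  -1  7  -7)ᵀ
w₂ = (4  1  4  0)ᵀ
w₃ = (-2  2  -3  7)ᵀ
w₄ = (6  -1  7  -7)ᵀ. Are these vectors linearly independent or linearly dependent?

Two of the vectors are equal, giving an immediate dependence.

linearly dependent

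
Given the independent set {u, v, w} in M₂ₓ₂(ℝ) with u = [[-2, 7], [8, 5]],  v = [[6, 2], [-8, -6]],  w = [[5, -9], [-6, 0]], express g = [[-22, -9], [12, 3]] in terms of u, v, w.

Work in coordinates with respect to the standard basis {E₁₁, E₁₂, E₂₁, E₂₂}.
Solve the system with u, v, w as columns and g as the right-hand side.
Row-reducing the augmented matrix gives the unique coefficients (c₁, c₂, c₃) = (-3, -3, -2).

g = -3u - 3v - 2w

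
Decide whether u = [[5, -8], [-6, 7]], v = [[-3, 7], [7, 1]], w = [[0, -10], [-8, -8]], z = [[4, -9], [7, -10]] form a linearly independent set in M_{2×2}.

linearly independent

Write each element as a coordinate vector in ℝ⁴ using {E₁₁, E₁₂, E₂₁, E₂₂}.
Form the 4×4 matrix with these as columns; its determinant is -3496.
A nonzero determinant means the columns are linearly independent.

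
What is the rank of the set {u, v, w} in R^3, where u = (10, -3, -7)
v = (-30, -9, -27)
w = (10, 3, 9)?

Put the 3×3 matrix [u|v|w] into echelon form.
There are 2 pivot columns, so rank = 2.

2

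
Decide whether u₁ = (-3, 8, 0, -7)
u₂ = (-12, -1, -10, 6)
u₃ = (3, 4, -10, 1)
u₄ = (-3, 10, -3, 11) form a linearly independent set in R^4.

Form the 4×4 matrix with these as columns; its determinant is -24810.
A nonzero determinant means the columns are linearly independent.

linearly independent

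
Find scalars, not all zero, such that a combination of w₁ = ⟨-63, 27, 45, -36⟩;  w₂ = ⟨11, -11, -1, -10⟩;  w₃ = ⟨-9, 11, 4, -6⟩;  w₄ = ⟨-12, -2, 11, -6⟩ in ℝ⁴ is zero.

w₁ - 3w₃ - 3w₄ = 0

Set up α₁w₁ + … + α₄w₄ = 0 and solve the homogeneous system.
One solution (up to scaling) is (1, 0, -3, -3).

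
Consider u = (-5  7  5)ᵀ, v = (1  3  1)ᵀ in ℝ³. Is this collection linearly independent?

Place the vectors as rows of a 2×3 matrix and reduce to echelon form.
The reduction yields 2 nonzero rows, so the rank is 2.
Since rank = 2 (the number of vectors), the set is linearly independent.

linearly independent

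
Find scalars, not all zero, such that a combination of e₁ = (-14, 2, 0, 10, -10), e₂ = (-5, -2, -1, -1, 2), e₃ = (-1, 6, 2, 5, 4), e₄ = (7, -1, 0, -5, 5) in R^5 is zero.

e₁ + 2e₄ = 0

Solve the homogeneous system with e₁, e₂, e₃, e₄ as columns by row-reducing the coefficient matrix.
A generator of the null space is (1, 0, 0, 2).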